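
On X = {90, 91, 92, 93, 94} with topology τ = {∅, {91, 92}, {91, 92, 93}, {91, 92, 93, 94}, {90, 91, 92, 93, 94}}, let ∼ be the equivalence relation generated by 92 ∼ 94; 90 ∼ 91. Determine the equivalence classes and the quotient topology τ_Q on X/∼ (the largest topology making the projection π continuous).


X/∼ = {[90=91], [92=94], [93]}; |τ_Q| = 2.

Equivalence classes: [90=91], [92=94], [93].
Quotient map π: X → X/∼ sends 90 ↦ [90=91], 91 ↦ [90=91], 92 ↦ [92=94], 93 ↦ [93], 94 ↦ [92=94].
For each subset V ⊆ X/∼, compute π^{-1}(V) ⊆ X and check whether π^{-1}(V) ∈ τ. V is open in τ_Q iff π^{-1}(V) ∈ τ.
  V = {}: π^{-1}(V) = ∅ ∈ τ ✓.
  V = {[90=91]}: π^{-1}(V) = {90, 91} ∉ τ ✗.
  V = {[92=94]}: π^{-1}(V) = {92, 94} ∉ τ ✗.
  V = {[90=91], [92=94]}: π^{-1}(V) = {90, 91, 92, 94} ∉ τ ✗.
  V = {[93]}: π^{-1}(V) = {93} ∉ τ ✗.
  V = {[90=91], [93]}: π^{-1}(V) = {90, 91, 93} ∉ τ ✗.
  V = {[92=94], [93]}: π^{-1}(V) = {92, 93, 94} ∉ τ ✗.
  V = {[90=91], [92=94], [93]}: π^{-1}(V) = {90, 91, 92, 93, 94} ∈ τ ✓.
Open sets in the quotient: τ_Q = {{}, {[90=91], [92=94], [93]}} (2 elements).


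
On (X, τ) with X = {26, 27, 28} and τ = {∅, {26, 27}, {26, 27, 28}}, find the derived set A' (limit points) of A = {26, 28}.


A' = {27, 28}

For each x ∈ X, list the open sets U ∈ τ with x ∈ U, then check whether U ∩ (A ∖ {x}) ≠ ∅ for every such U.
  x = 26: open {26, 27} ∋ x has {26, 27} ∩ (A ∖ {26}) = ∅, so x is NOT a limit point.
  x = 27: opens ∋ x are {26, 27}, {26, 27, 28}; each meets A ∖ {27}, so x IS a limit point.
  x = 28: opens ∋ x are {26, 27, 28}; each meets A ∖ {28}, so x IS a limit point.
Collecting: A' = {27, 28}.


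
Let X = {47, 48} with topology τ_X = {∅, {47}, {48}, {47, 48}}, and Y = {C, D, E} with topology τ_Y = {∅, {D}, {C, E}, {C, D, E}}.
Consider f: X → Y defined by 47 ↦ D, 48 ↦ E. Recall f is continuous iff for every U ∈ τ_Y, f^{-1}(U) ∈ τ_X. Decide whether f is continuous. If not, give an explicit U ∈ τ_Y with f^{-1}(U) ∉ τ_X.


f IS continuous.

Compute f^{-1}(U) for each U ∈ τ_Y:
  U = ∅: f^{-1}(U) = ∅ ∈ τ_X ✓.
  U = {D}: f^{-1}(U) = {47} ∈ τ_X ✓.
  U = {C, E}: f^{-1}(U) = {48} ∈ τ_X ✓.
  U = {C, D, E}: f^{-1}(U) = {47, 48} ∈ τ_X ✓.
Every preimage lies in τ_X, so f IS continuous.


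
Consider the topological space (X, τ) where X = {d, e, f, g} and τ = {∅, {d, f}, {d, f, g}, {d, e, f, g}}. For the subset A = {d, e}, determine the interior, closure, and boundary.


int(A) = ∅, cl(A) = {d, e, f, g}, ∂A = {d, e, f, g}.

Closed sets in (X, τ) are complements of opens:
  closed(X, τ) = {∅, {e}, {e, g}, {d, e, f, g}}.
int(A) = ⋃ {U ∈ τ : U ⊆ A}. Opens contained in A: ∅.
Taking the union of these: int(A) = ∅.
cl(A) = ⋂ {C closed : A ⊆ C}. Closed sets containing A: {d, e, f, g}.
Intersecting these: cl(A) = {d, e, f, g}.
∂A = cl(A) ∖ int(A) = {d, e, f, g} ∖ ∅ = {d, e, f, g}.


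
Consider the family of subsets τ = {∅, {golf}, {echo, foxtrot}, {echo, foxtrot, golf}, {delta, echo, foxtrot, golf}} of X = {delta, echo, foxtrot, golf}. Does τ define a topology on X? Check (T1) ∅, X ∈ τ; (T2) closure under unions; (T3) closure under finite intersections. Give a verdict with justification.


τ IS a topology on X.

Axiom (T1): ∅ ∈ τ? Yes; X ∈ τ? Yes.
Axiom (T2/T3): check pairwise unions and intersections of members of τ.
All pairwise intersections and unions checked — each lies in τ. Therefore τ satisfies (T1), (T2), (T3): it IS a topology on X.


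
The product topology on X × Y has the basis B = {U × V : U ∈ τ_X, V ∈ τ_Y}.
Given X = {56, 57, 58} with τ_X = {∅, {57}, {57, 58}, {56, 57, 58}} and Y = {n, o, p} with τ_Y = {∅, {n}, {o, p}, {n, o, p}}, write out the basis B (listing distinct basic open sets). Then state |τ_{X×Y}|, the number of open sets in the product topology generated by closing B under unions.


Basis B = {∅ × ∅, {57} × {n}, {57, 58} × {n}, {57} × {o, p}, {56, 57, 58} × {n}, {57} × {n, o, p}, {57, 58} × {o, p}, {56, 57, 58} × {o, p}, {57, 58} × {n, o, p}, {56, 57, 58} × {n, o, p}}; |τ_{X×Y}| = 16.

Enumerate products U × V with U ∈ τ_X, V ∈ τ_Y (deduplicated):
  ∅ × ∅ = {} (∅)
  {57} × {n} = {(57,n)}
  {57, 58} × {n} = {(57,n), (58,n)}
  {57} × {o, p} = {(57,o), (57,p)}
  {56, 57, 58} × {n} = {(56,n), (57,n), (58,n)}
  {57} × {n, o, p} = {(57,n), (57,o), (57,p)}
  {57, 58} × {o, p} = {(57,o), (57,p), (58,o), (58,p)}
  {56, 57, 58} × {o, p} = {(56,o), (56,p), (57,o), (57,p), (58,o), (58,p)}
  {57, 58} × {n, o, p} = {(57,n), (57,o), (57,p), (58,n), (58,o), (58,p)}
  {56, 57, 58} × {n, o, p} = {(56,n), (56,o), (56,p), (57,n), (57,o), (57,p), (58,n), (58,o), (58,p)}
These 10 distinct sets form the basis B.
Close under arbitrary unions to get τ_{X×Y}; counting gives |τ_{X×Y}| = 16.


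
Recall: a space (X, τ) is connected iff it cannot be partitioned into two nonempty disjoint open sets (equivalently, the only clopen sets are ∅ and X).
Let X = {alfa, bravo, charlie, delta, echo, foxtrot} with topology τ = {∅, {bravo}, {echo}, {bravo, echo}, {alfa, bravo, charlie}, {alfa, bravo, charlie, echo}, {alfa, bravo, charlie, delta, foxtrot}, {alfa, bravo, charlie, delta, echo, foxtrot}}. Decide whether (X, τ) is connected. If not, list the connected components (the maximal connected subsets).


(X, τ) is disconnected; components = [{echo}, {alfa, bravo, charlie, delta, foxtrot}].

Find clopen sets (U ∈ τ with X ∖ U ∈ τ):
  U = ∅, X ∖ U = {alfa, bravo, charlie, delta, echo, foxtrot} — both open, so U is clopen.
  U = {echo}, X ∖ U = {alfa, bravo, charlie, delta, foxtrot} — both open, so U is clopen.
  U = {alfa, bravo, charlie, delta, foxtrot}, X ∖ U = {echo} — both open, so U is clopen.
  U = {alfa, bravo, charlie, delta, echo, foxtrot}, X ∖ U = ∅ — both open, so U is clopen.
Nontrivial clopen(s) exist: e.g. {echo}. So (X, τ) is disconnected.
Compute connected components by grouping points that agree on all clopens:
  component: {echo}
  component: {alfa, bravo, charlie, delta, foxtrot}


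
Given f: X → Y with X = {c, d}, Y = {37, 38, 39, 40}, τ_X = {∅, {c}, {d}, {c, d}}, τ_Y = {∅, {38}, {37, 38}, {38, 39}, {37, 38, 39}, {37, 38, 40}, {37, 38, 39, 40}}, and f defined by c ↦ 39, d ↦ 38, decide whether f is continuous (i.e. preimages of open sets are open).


f IS continuous.

Compute f^{-1}(U) for each U ∈ τ_Y:
  U = ∅: f^{-1}(U) = ∅ ∈ τ_X ✓.
  U = {38}: f^{-1}(U) = {d} ∈ τ_X ✓.
  U = {37, 38}: f^{-1}(U) = {d} ∈ τ_X ✓.
  U = {38, 39}: f^{-1}(U) = {c, d} ∈ τ_X ✓.
  U = {37, 38, 39}: f^{-1}(U) = {c, d} ∈ τ_X ✓.
  U = {37, 38, 40}: f^{-1}(U) = {d} ∈ τ_X ✓.
  U = {37, 38, 39, 40}: f^{-1}(U) = {c, d} ∈ τ_X ✓.
Every preimage lies in τ_X, so f IS continuous.


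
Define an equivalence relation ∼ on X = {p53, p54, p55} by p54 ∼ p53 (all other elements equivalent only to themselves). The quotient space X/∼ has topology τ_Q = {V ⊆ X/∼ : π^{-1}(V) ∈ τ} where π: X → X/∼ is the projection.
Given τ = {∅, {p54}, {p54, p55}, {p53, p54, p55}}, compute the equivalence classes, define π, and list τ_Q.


X/∼ = {[p53=p54], [p55]}; |τ_Q| = 2.

Equivalence classes: [p53=p54], [p55].
Quotient map π: X → X/∼ sends p53 ↦ [p53=p54], p54 ↦ [p53=p54], p55 ↦ [p55].
For each subset V ⊆ X/∼, compute π^{-1}(V) ⊆ X and check whether π^{-1}(V) ∈ τ. V is open in τ_Q iff π^{-1}(V) ∈ τ.
  V = {}: π^{-1}(V) = ∅ ∈ τ ✓.
  V = {[p53=p54]}: π^{-1}(V) = {p53, p54} ∉ τ ✗.
  V = {[p55]}: π^{-1}(V) = {p55} ∉ τ ✗.
  V = {[p53=p54], [p55]}: π^{-1}(V) = {p53, p54, p55} ∈ τ ✓.
Open sets in the quotient: τ_Q = {{}, {[p53=p54], [p55]}} (2 elements).


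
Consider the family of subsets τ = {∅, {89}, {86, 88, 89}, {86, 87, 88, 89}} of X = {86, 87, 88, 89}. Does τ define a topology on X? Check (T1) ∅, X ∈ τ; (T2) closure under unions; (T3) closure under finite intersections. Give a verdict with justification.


τ IS a topology on X.

Axiom (T1): ∅ ∈ τ? Yes; X ∈ τ? Yes.
Axiom (T2/T3): check pairwise unions and intersections of members of τ.
All pairwise intersections and unions checked — each lies in τ. Therefore τ satisfies (T1), (T2), (T3): it IS a topology on X.


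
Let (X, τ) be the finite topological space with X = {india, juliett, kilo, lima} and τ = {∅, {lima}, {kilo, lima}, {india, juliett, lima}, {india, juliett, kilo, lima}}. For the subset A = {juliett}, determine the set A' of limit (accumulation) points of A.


A' = {india}

For each x ∈ X, list the open sets U ∈ τ with x ∈ U, then check whether U ∩ (A ∖ {x}) ≠ ∅ for every such U.
  x = india: opens ∋ x are {india, juliett, lima}, {india, juliett, kilo, lima}; each meets A ∖ {india}, so x IS a limit point.
  x = juliett: open {india, juliett, lima} ∋ x has {india, juliett, lima} ∩ (A ∖ {juliett}) = ∅, so x is NOT a limit point.
  x = kilo: open {kilo, lima} ∋ x has {kilo, lima} ∩ (A ∖ {kilo}) = ∅, so x is NOT a limit point.
  x = lima: open {lima} ∋ x has {lima} ∩ (A ∖ {lima}) = ∅, so x is NOT a limit point.
Collecting: A' = {india}.


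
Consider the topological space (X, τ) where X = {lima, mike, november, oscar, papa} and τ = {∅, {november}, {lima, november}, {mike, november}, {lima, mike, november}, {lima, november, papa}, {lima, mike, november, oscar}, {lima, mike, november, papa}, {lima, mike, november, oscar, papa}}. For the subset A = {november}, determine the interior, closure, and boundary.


int(A) = {november}, cl(A) = {lima, mike, november, oscar, papa}, ∂A = {lima, mike, oscar, papa}.

Closed sets in (X, τ) are complements of opens:
  closed(X, τ) = {∅, {oscar}, {papa}, {mike, oscar}, {oscar, papa}, {lima, oscar, papa}, {mike, oscar, papa}, {lima, mike, oscar, papa}, {lima, mike, november, oscar, papa}}.
int(A) = ⋃ {U ∈ τ : U ⊆ A}. Opens contained in A: ∅, {november}.
Taking the union of these: int(A) = {november}.
cl(A) = ⋂ {C closed : A ⊆ C}. Closed sets containing A: {lima, mike, november, oscar, papa}.
Intersecting these: cl(A) = {lima, mike, november, oscar, papa}.
∂A = cl(A) ∖ int(A) = {lima, mike, november, oscar, papa} ∖ {november} = {lima, mike, oscar, papa}.


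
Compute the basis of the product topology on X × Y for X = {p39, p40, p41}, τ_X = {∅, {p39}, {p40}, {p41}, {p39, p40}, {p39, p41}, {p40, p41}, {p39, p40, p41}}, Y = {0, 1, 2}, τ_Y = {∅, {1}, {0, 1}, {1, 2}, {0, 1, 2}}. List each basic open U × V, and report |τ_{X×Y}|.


Basis B = {∅ × ∅, {p39} × {1}, {p40} × {1}, {p41} × {1}, {p39} × {0, 1}, {p39} × {1, 2}, {p39, p40} × {1}, {p39, p41} × {1}, {p40} × {0, 1}, {p40} × {1, 2}, {p40, p41} × {1}, {p41} × {0, 1}, {p41} × {1, 2}, {p39} × {0, 1, 2}, {p39, p40, p41} × {1}, {p40} × {0, 1, 2}, {p41} × {0, 1, 2}, {p39, p40} × {0, 1}, {p39, p41} × {0, 1}, {p39, p40} × {1, 2}, {p39, p41} × {1, 2}, {p40, p41} × {0, 1}, {p40, p41} × {1, 2}, {p39, p40} × {0, 1, 2}, {p39, p41} × {0, 1, 2}, {p39, p40, p41} × {0, 1}, {p39, p40, p41} × {1, 2}, {p40, p41} × {0, 1, 2}, {p39, p40, p41} × {0, 1, 2}}; |τ_{X×Y}| = 125.

Enumerate products U × V with U ∈ τ_X, V ∈ τ_Y (deduplicated):
  ∅ × ∅ = {} (∅)
  {p39} × {1} = {(p39,1)}
  {p40} × {1} = {(p40,1)}
  {p41} × {1} = {(p41,1)}
  {p39} × {0, 1} = {(p39,0), (p39,1)}
  {p39} × {1, 2} = {(p39,1), (p39,2)}
  {p39, p40} × {1} = {(p39,1), (p40,1)}
  {p39, p41} × {1} = {(p39,1), (p41,1)}
  {p40} × {0, 1} = {(p40,0), (p40,1)}
  {p40} × {1, 2} = {(p40,1), (p40,2)}
  {p40, p41} × {1} = {(p40,1), (p41,1)}
  {p41} × {0, 1} = {(p41,0), (p41,1)}
  {p41} × {1, 2} = {(p41,1), (p41,2)}
  {p39} × {0, 1, 2} = {(p39,0), (p39,1), (p39,2)}
  {p39, p40, p41} × {1} = {(p39,1), (p40,1), (p41,1)}
  {p40} × {0, 1, 2} = {(p40,0), (p40,1), (p40,2)}
  {p41} × {0, 1, 2} = {(p41,0), (p41,1), (p41,2)}
  {p39, p40} × {0, 1} = {(p39,0), (p39,1), (p40,0), (p40,1)}
  {p39, p41} × {0, 1} = {(p39,0), (p39,1), (p41,0), (p41,1)}
  {p39, p40} × {1, 2} = {(p39,1), (p39,2), (p40,1), (p40,2)}
  {p39, p41} × {1, 2} = {(p39,1), (p39,2), (p41,1), (p41,2)}
  {p40, p41} × {0, 1} = {(p40,0), (p40,1), (p41,0), (p41,1)}
  {p40, p41} × {1, 2} = {(p40,1), (p40,2), (p41,1), (p41,2)}
  {p39, p40} × {0, 1, 2} = {(p39,0), (p39,1), (p39,2), (p40,0), (p40,1), (p40,2)}
  {p39, p41} × {0, 1, 2} = {(p39,0), (p39,1), (p39,2), (p41,0), (p41,1), (p41,2)}
  {p39, p40, p41} × {0, 1} = {(p39,0), (p39,1), (p40,0), (p40,1), (p41,0), (p41,1)}
  {p39, p40, p41} × {1, 2} = {(p39,1), (p39,2), (p40,1), (p40,2), (p41,1), (p41,2)}
  {p40, p41} × {0, 1, 2} = {(p40,0), (p40,1), (p40,2), (p41,0), (p41,1), (p41,2)}
  {p39, p40, p41} × {0, 1, 2} = {(p39,0), (p39,1), (p39,2), (p40,0), (p40,1), (p40,2), (p41,0), (p41,1), (p41,2)}
These 29 distinct sets form the basis B.
Close under arbitrary unions to get τ_{X×Y}; counting gives |τ_{X×Y}| = 125.


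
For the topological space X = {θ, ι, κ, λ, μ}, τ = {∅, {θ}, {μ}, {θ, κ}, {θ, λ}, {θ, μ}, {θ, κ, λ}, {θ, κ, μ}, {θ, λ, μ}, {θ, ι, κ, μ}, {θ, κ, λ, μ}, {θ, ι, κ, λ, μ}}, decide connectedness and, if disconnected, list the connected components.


(X, τ) is connected.

Find clopen sets (U ∈ τ with X ∖ U ∈ τ):
  U = ∅, X ∖ U = {θ, ι, κ, λ, μ} — both open, so U is clopen.
  U = {θ, ι, κ, λ, μ}, X ∖ U = ∅ — both open, so U is clopen.
Only trivial clopens (∅ and X) exist, so (X, τ) is connected.
Compute connected components by grouping points that agree on all clopens:
  component: {θ, ι, κ, λ, μ}


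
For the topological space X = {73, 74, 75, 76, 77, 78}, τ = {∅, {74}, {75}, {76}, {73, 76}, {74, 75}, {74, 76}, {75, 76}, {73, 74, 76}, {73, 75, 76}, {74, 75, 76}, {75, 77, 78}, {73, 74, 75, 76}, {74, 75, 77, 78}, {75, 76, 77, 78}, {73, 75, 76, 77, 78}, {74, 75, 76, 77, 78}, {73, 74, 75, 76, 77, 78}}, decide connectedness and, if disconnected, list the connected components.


(X, τ) is disconnected; components = [{74}, {73, 76}, {75, 77, 78}].

Find clopen sets (U ∈ τ with X ∖ U ∈ τ):
  U = ∅, X ∖ U = {73, 74, 75, 76, 77, 78} — both open, so U is clopen.
  U = {74}, X ∖ U = {73, 75, 76, 77, 78} — both open, so U is clopen.
  U = {73, 76}, X ∖ U = {74, 75, 77, 78} — both open, so U is clopen.
  U = {73, 74, 76}, X ∖ U = {75, 77, 78} — both open, so U is clopen.
  U = {75, 77, 78}, X ∖ U = {73, 74, 76} — both open, so U is clopen.
  U = {74, 75, 77, 78}, X ∖ U = {73, 76} — both open, so U is clopen.
  U = {73, 75, 76, 77, 78}, X ∖ U = {74} — both open, so U is clopen.
  U = {73, 74, 75, 76, 77, 78}, X ∖ U = ∅ — both open, so U is clopen.
Nontrivial clopen(s) exist: e.g. {74}. So (X, τ) is disconnected.
Compute connected components by grouping points that agree on all clopens:
  component: {74}
  component: {73, 76}
  component: {75, 77, 78}


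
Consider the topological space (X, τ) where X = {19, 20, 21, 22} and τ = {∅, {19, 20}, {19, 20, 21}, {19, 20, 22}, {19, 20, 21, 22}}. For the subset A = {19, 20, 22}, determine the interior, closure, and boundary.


int(A) = {19, 20, 22}, cl(A) = {19, 20, 21, 22}, ∂A = {21}.

Closed sets in (X, τ) are complements of opens:
  closed(X, τ) = {∅, {21}, {22}, {21, 22}, {19, 20, 21, 22}}.
int(A) = ⋃ {U ∈ τ : U ⊆ A}. Opens contained in A: ∅, {19, 20}, {19, 20, 22}.
Taking the union of these: int(A) = {19, 20, 22}.
cl(A) = ⋂ {C closed : A ⊆ C}. Closed sets containing A: {19, 20, 21, 22}.
Intersecting these: cl(A) = {19, 20, 21, 22}.
∂A = cl(A) ∖ int(A) = {19, 20, 21, 22} ∖ {19, 20, 22} = {21}.


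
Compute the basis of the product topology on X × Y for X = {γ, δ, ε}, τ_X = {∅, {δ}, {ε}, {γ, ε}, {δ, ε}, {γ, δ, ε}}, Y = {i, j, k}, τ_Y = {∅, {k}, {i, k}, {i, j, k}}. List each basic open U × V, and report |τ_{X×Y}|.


Basis B = {∅ × ∅, {δ} × {k}, {ε} × {k}, {γ, ε} × {k}, {δ} × {i, k}, {δ, ε} × {k}, {ε} × {i, k}, {γ, δ, ε} × {k}, {δ} × {i, j, k}, {ε} × {i, j, k}, {γ, ε} × {i, k}, {δ, ε} × {i, k}, {γ, ε} × {i, j, k}, {γ, δ, ε} × {i, k}, {δ, ε} × {i, j, k}, {γ, δ, ε} × {i, j, k}}; |τ_{X×Y}| = 40.

Enumerate products U × V with U ∈ τ_X, V ∈ τ_Y (deduplicated):
  ∅ × ∅ = {} (∅)
  {δ} × {k} = {(δ,k)}
  {ε} × {k} = {(ε,k)}
  {γ, ε} × {k} = {(γ,k), (ε,k)}
  {δ} × {i, k} = {(δ,i), (δ,k)}
  {δ, ε} × {k} = {(δ,k), (ε,k)}
  {ε} × {i, k} = {(ε,i), (ε,k)}
  {γ, δ, ε} × {k} = {(γ,k), (δ,k), (ε,k)}
  {δ} × {i, j, k} = {(δ,i), (δ,j), (δ,k)}
  {ε} × {i, j, k} = {(ε,i), (ε,j), (ε,k)}
  {γ, ε} × {i, k} = {(γ,i), (γ,k), (ε,i), (ε,k)}
  {δ, ε} × {i, k} = {(δ,i), (δ,k), (ε,i), (ε,k)}
  {γ, ε} × {i, j, k} = {(γ,i), (γ,j), (γ,k), (ε,i), (ε,j), (ε,k)}
  {γ, δ, ε} × {i, k} = {(γ,i), (γ,k), (δ,i), (δ,k), (ε,i), (ε,k)}
  {δ, ε} × {i, j, k} = {(δ,i), (δ,j), (δ,k), (ε,i), (ε,j), (ε,k)}
  {γ, δ, ε} × {i, j, k} = {(γ,i), (γ,j), (γ,k), (δ,i), (δ,j), (δ,k), (ε,i), (ε,j), (ε,k)}
These 16 distinct sets form the basis B.
Close under arbitrary unions to get τ_{X×Y}; counting gives |τ_{X×Y}| = 40.


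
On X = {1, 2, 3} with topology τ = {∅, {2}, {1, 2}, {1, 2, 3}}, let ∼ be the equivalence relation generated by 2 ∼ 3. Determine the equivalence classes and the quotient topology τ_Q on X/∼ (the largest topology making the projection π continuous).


X/∼ = {[1], [2=3]}; |τ_Q| = 2.

Equivalence classes: [1], [2=3].
Quotient map π: X → X/∼ sends 1 ↦ [1], 2 ↦ [2=3], 3 ↦ [2=3].
For each subset V ⊆ X/∼, compute π^{-1}(V) ⊆ X and check whether π^{-1}(V) ∈ τ. V is open in τ_Q iff π^{-1}(V) ∈ τ.
  V = {}: π^{-1}(V) = ∅ ∈ τ ✓.
  V = {[1]}: π^{-1}(V) = {1} ∉ τ ✗.
  V = {[2=3]}: π^{-1}(V) = {2, 3} ∉ τ ✗.
  V = {[1], [2=3]}: π^{-1}(V) = {1, 2, 3} ∈ τ ✓.
Open sets in the quotient: τ_Q = {{}, {[1], [2=3]}} (2 elements).


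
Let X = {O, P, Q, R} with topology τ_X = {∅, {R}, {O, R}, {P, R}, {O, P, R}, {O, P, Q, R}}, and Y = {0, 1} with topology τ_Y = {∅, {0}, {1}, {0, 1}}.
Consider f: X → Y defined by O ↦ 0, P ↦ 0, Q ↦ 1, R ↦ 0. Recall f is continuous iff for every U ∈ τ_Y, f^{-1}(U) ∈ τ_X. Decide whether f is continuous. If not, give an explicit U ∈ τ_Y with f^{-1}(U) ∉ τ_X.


f is NOT continuous.

Compute f^{-1}(U) for each U ∈ τ_Y:
  U = ∅: f^{-1}(U) = ∅ ∈ τ_X ✓.
  U = {0}: f^{-1}(U) = {O, P, R} ∈ τ_X ✓.
  U = {1}: f^{-1}(U) = {Q} ∉ τ_X ✗.
  U = {0, 1}: f^{-1}(U) = {O, P, Q, R} ∈ τ_X ✓.
Found U = {1} with f^{-1}(U) = {Q} not in τ_X. Therefore f is NOT continuous.


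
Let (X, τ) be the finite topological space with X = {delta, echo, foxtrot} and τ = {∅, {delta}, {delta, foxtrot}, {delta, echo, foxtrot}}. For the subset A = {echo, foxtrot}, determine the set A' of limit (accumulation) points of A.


A' = {echo}

For each x ∈ X, list the open sets U ∈ τ with x ∈ U, then check whether U ∩ (A ∖ {x}) ≠ ∅ for every such U.
  x = delta: open {delta} ∋ x has {delta} ∩ (A ∖ {delta}) = ∅, so x is NOT a limit point.
  x = echo: opens ∋ x are {delta, echo, foxtrot}; each meets A ∖ {echo}, so x IS a limit point.
  x = foxtrot: open {delta, foxtrot} ∋ x has {delta, foxtrot} ∩ (A ∖ {foxtrot}) = ∅, so x is NOT a limit point.
Collecting: A' = {echo}.


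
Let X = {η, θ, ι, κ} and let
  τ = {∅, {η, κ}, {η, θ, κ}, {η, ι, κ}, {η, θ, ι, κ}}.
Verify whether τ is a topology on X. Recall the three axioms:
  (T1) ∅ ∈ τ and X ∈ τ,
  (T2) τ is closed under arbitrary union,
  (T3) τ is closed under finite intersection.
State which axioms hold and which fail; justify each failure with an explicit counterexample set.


τ IS a topology on X.

Axiom (T1): ∅ ∈ τ? Yes; X ∈ τ? Yes.
Axiom (T2/T3): check pairwise unions and intersections of members of τ.
All pairwise intersections and unions checked — each lies in τ. Therefore τ satisfies (T1), (T2), (T3): it IS a topology on X.


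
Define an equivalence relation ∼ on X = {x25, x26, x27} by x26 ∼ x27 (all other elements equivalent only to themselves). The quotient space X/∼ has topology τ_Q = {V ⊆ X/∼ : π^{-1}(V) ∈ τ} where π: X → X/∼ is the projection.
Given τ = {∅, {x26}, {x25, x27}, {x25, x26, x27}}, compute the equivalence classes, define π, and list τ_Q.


X/∼ = {[x25], [x26=x27]}; |τ_Q| = 2.

Equivalence classes: [x25], [x26=x27].
Quotient map π: X → X/∼ sends x25 ↦ [x25], x26 ↦ [x26=x27], x27 ↦ [x26=x27].
For each subset V ⊆ X/∼, compute π^{-1}(V) ⊆ X and check whether π^{-1}(V) ∈ τ. V is open in τ_Q iff π^{-1}(V) ∈ τ.
  V = {}: π^{-1}(V) = ∅ ∈ τ ✓.
  V = {[x25]}: π^{-1}(V) = {x25} ∉ τ ✗.
  V = {[x26=x27]}: π^{-1}(V) = {x26, x27} ∉ τ ✗.
  V = {[x25], [x26=x27]}: π^{-1}(V) = {x25, x26, x27} ∈ τ ✓.
Open sets in the quotient: τ_Q = {{}, {[x25], [x26=x27]}} (2 elements).


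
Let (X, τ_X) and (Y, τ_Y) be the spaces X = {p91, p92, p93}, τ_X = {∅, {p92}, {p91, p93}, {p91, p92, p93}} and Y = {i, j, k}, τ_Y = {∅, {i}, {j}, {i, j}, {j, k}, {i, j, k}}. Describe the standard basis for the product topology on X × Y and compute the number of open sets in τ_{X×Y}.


Basis B = {∅ × ∅, {p92} × {i}, {p92} × {j}, {p91, p93} × {i}, {p91, p93} × {j}, {p92} × {i, j}, {p92} × {j, k}, {p91, p92, p93} × {i}, {p91, p92, p93} × {j}, {p92} × {i, j, k}, {p91, p93} × {i, j}, {p91, p93} × {j, k}, {p91, p93} × {i, j, k}, {p91, p92, p93} × {i, j}, {p91, p92, p93} × {j, k}, {p91, p92, p93} × {i, j, k}}; |τ_{X×Y}| = 36.

Enumerate products U × V with U ∈ τ_X, V ∈ τ_Y (deduplicated):
  ∅ × ∅ = {} (∅)
  {p92} × {i} = {(p92,i)}
  {p92} × {j} = {(p92,j)}
  {p91, p93} × {i} = {(p91,i), (p93,i)}
  {p91, p93} × {j} = {(p91,j), (p93,j)}
  {p92} × {i, j} = {(p92,i), (p92,j)}
  {p92} × {j, k} = {(p92,j), (p92,k)}
  {p91, p92, p93} × {i} = {(p91,i), (p92,i), (p93,i)}
  {p91, p92, p93} × {j} = {(p91,j), (p92,j), (p93,j)}
  {p92} × {i, j, k} = {(p92,i), (p92,j), (p92,k)}
  {p91, p93} × {i, j} = {(p91,i), (p91,j), (p93,i), (p93,j)}
  {p91, p93} × {j, k} = {(p91,j), (p91,k), (p93,j), (p93,k)}
  {p91, p93} × {i, j, k} = {(p91,i), (p91,j), (p91,k), (p93,i), (p93,j), (p93,k)}
  {p91, p92, p93} × {i, j} = {(p91,i), (p91,j), (p92,i), (p92,j), (p93,i), (p93,j)}
  {p91, p92, p93} × {j, k} = {(p91,j), (p91,k), (p92,j), (p92,k), (p93,j), (p93,k)}
  {p91, p92, p93} × {i, j, k} = {(p91,i), (p91,j), (p91,k), (p92,i), (p92,j), (p92,k), (p93,i), (p93,j), (p93,k)}
These 16 distinct sets form the basis B.
Close under arbitrary unions to get τ_{X×Y}; counting gives |τ_{X×Y}| = 36.


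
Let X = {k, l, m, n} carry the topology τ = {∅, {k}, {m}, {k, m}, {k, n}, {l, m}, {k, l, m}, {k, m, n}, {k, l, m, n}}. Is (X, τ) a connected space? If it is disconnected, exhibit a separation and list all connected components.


(X, τ) is disconnected; components = [{k, n}, {l, m}].

Find clopen sets (U ∈ τ with X ∖ U ∈ τ):
  U = ∅, X ∖ U = {k, l, m, n} — both open, so U is clopen.
  U = {k, n}, X ∖ U = {l, m} — both open, so U is clopen.
  U = {l, m}, X ∖ U = {k, n} — both open, so U is clopen.
  U = {k, l, m, n}, X ∖ U = ∅ — both open, so U is clopen.
Nontrivial clopen(s) exist: e.g. {k, n}. So (X, τ) is disconnected.
Compute connected components by grouping points that agree on all clopens:
  component: {k, n}
  component: {l, m}


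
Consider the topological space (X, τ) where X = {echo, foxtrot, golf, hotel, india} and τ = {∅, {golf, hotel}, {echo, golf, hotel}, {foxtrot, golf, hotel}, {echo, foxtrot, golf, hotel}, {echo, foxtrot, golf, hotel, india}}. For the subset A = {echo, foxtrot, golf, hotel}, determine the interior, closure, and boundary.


int(A) = {echo, foxtrot, golf, hotel}, cl(A) = {echo, foxtrot, golf, hotel, india}, ∂A = {india}.

Closed sets in (X, τ) are complements of opens:
  closed(X, τ) = {∅, {india}, {echo, india}, {foxtrot, india}, {echo, foxtrot, india}, {echo, foxtrot, golf, hotel, india}}.
int(A) = ⋃ {U ∈ τ : U ⊆ A}. Opens contained in A: ∅, {golf, hotel}, {echo, golf, hotel}, {foxtrot, golf, hotel}, {echo, foxtrot, golf, hotel}.
Taking the union of these: int(A) = {echo, foxtrot, golf, hotel}.
cl(A) = ⋂ {C closed : A ⊆ C}. Closed sets containing A: {echo, foxtrot, golf, hotel, india}.
Intersecting these: cl(A) = {echo, foxtrot, golf, hotel, india}.
∂A = cl(A) ∖ int(A) = {echo, foxtrot, golf, hotel, india} ∖ {echo, foxtrot, golf, hotel} = {india}.


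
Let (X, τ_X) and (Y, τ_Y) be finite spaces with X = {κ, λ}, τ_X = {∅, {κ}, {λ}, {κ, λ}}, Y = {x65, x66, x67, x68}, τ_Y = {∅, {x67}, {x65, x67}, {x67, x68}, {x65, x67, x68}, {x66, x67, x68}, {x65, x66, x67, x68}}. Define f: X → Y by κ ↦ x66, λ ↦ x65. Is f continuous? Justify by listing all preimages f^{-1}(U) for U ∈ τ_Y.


f IS continuous.

Compute f^{-1}(U) for each U ∈ τ_Y:
  U = ∅: f^{-1}(U) = ∅ ∈ τ_X ✓.
  U = {x67}: f^{-1}(U) = ∅ ∈ τ_X ✓.
  U = {x65, x67}: f^{-1}(U) = {λ} ∈ τ_X ✓.
  U = {x67, x68}: f^{-1}(U) = ∅ ∈ τ_X ✓.
  U = {x65, x67, x68}: f^{-1}(U) = {λ} ∈ τ_X ✓.
  U = {x66, x67, x68}: f^{-1}(U) = {κ} ∈ τ_X ✓.
  U = {x65, x66, x67, x68}: f^{-1}(U) = {κ, λ} ∈ τ_X ✓.
Every preimage lies in τ_X, so f IS continuous.


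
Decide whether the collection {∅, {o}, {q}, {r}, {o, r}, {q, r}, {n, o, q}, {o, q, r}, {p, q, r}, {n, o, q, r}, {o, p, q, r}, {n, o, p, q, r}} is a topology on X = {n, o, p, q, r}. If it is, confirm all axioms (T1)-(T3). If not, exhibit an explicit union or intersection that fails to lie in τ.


τ is NOT a topology on X.

Axiom (T1): ∅ ∈ τ? Yes; X ∈ τ? Yes.
Axiom (T2/T3): check pairwise unions and intersections of members of τ.
Counterexample for (T2): {o} ∪ {q} = {o, q} ∉ τ. Therefore τ is NOT a topology.


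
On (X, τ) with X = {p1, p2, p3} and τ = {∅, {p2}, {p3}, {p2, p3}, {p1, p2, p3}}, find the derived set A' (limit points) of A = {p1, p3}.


A' = {p1}

For each x ∈ X, list the open sets U ∈ τ with x ∈ U, then check whether U ∩ (A ∖ {x}) ≠ ∅ for every such U.
  x = p1: opens ∋ x are {p1, p2, p3}; each meets A ∖ {p1}, so x IS a limit point.
  x = p2: open {p2} ∋ x has {p2} ∩ (A ∖ {p2}) = ∅, so x is NOT a limit point.
  x = p3: open {p3} ∋ x has {p3} ∩ (A ∖ {p3}) = ∅, so x is NOT a limit point.
Collecting: A' = {p1}.


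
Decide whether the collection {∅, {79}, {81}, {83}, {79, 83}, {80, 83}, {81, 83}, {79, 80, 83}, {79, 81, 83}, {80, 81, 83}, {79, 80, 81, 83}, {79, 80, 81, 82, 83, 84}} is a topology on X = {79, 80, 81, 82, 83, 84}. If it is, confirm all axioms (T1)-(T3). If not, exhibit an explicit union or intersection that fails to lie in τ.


τ is NOT a topology on X.

Axiom (T1): ∅ ∈ τ? Yes; X ∈ τ? Yes.
Axiom (T2/T3): check pairwise unions and intersections of members of τ.
Counterexample for (T2): {79} ∪ {81} = {79, 81} ∉ τ. Therefore τ is NOT a topology.


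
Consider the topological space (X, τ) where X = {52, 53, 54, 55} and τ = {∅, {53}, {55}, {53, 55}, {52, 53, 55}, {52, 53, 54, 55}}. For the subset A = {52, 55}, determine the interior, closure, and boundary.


int(A) = {55}, cl(A) = {52, 54, 55}, ∂A = {52, 54}.

Closed sets in (X, τ) are complements of opens:
  closed(X, τ) = {∅, {54}, {52, 54}, {52, 53, 54}, {52, 54, 55}, {52, 53, 54, 55}}.
int(A) = ⋃ {U ∈ τ : U ⊆ A}. Opens contained in A: ∅, {55}.
Taking the union of these: int(A) = {55}.
cl(A) = ⋂ {C closed : A ⊆ C}. Closed sets containing A: {52, 54, 55}, {52, 53, 54, 55}.
Intersecting these: cl(A) = {52, 54, 55}.
∂A = cl(A) ∖ int(A) = {52, 54, 55} ∖ {55} = {52, 54}.


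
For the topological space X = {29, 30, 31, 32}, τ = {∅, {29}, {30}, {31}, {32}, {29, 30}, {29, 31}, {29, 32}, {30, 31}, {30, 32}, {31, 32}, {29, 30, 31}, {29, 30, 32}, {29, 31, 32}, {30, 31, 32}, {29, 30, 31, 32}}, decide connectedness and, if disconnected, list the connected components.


(X, τ) is disconnected; components = [{29}, {30}, {31}, {32}].

Find clopen sets (U ∈ τ with X ∖ U ∈ τ):
  U = ∅, X ∖ U = {29, 30, 31, 32} — both open, so U is clopen.
  U = {29}, X ∖ U = {30, 31, 32} — both open, so U is clopen.
  U = {30}, X ∖ U = {29, 31, 32} — both open, so U is clopen.
  U = {31}, X ∖ U = {29, 30, 32} — both open, so U is clopen.
  U = {32}, X ∖ U = {29, 30, 31} — both open, so U is clopen.
  U = {29, 30}, X ∖ U = {31, 32} — both open, so U is clopen.
  U = {29, 31}, X ∖ U = {30, 32} — both open, so U is clopen.
  U = {29, 32}, X ∖ U = {30, 31} — both open, so U is clopen.
  U = {30, 31}, X ∖ U = {29, 32} — both open, so U is clopen.
  U = {30, 32}, X ∖ U = {29, 31} — both open, so U is clopen.
  U = {31, 32}, X ∖ U = {29, 30} — both open, so U is clopen.
  U = {29, 30, 31}, X ∖ U = {32} — both open, so U is clopen.
  U = {29, 30, 32}, X ∖ U = {31} — both open, so U is clopen.
  U = {29, 31, 32}, X ∖ U = {30} — both open, so U is clopen.
  U = {30, 31, 32}, X ∖ U = {29} — both open, so U is clopen.
  U = {29, 30, 31, 32}, X ∖ U = ∅ — both open, so U is clopen.
Nontrivial clopen(s) exist: e.g. {31, 32}. So (X, τ) is disconnected.
Compute connected components by grouping points that agree on all clopens:
  component: {29}
  component: {30}
  component: {31}
  component: {32}


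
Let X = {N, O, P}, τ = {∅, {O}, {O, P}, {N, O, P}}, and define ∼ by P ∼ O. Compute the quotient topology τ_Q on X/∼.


X/∼ = {[N], [O=P]}; |τ_Q| = 3.

Equivalence classes: [N], [O=P].
Quotient map π: X → X/∼ sends N ↦ [N], O ↦ [O=P], P ↦ [O=P].
For each subset V ⊆ X/∼, compute π^{-1}(V) ⊆ X and check whether π^{-1}(V) ∈ τ. V is open in τ_Q iff π^{-1}(V) ∈ τ.
  V = {}: π^{-1}(V) = ∅ ∈ τ ✓.
  V = {[N]}: π^{-1}(V) = {N} ∉ τ ✗.
  V = {[O=P]}: π^{-1}(V) = {O, P} ∈ τ ✓.
  V = {[N], [O=P]}: π^{-1}(V) = {N, O, P} ∈ τ ✓.
Open sets in the quotient: τ_Q = {{}, {[O=P]}, {[N], [O=P]}} (3 elements).


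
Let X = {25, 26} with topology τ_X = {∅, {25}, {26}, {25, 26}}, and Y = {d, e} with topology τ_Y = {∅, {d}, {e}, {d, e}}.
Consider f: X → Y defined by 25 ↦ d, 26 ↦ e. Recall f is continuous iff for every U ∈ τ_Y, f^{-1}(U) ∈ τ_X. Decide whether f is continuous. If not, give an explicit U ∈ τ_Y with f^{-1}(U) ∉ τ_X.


f IS continuous.

Compute f^{-1}(U) for each U ∈ τ_Y:
  U = ∅: f^{-1}(U) = ∅ ∈ τ_X ✓.
  U = {d}: f^{-1}(U) = {25} ∈ τ_X ✓.
  U = {e}: f^{-1}(U) = {26} ∈ τ_X ✓.
  U = {d, e}: f^{-1}(U) = {25, 26} ∈ τ_X ✓.
Every preimage lies in τ_X, so f IS continuous.


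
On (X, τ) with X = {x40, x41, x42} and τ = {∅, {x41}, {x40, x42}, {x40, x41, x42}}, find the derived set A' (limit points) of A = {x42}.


A' = {x40}

For each x ∈ X, list the open sets U ∈ τ with x ∈ U, then check whether U ∩ (A ∖ {x}) ≠ ∅ for every such U.
  x = x40: opens ∋ x are {x40, x42}, {x40, x41, x42}; each meets A ∖ {x40}, so x IS a limit point.
  x = x41: open {x41} ∋ x has {x41} ∩ (A ∖ {x41}) = ∅, so x is NOT a limit point.
  x = x42: open {x40, x42} ∋ x has {x40, x42} ∩ (A ∖ {x42}) = ∅, so x is NOT a limit point.
Collecting: A' = {x40}.


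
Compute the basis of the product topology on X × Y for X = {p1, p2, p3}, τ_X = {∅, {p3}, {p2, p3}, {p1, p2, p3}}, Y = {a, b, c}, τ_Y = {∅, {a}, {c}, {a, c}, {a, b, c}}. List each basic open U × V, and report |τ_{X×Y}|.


Basis B = {∅ × ∅, {p3} × {a}, {p3} × {c}, {p2, p3} × {a}, {p2, p3} × {c}, {p3} × {a, c}, {p1, p2, p3} × {a}, {p1, p2, p3} × {c}, {p3} × {a, b, c}, {p2, p3} × {a, c}, {p1, p2, p3} × {a, c}, {p2, p3} × {a, b, c}, {p1, p2, p3} × {a, b, c}}; |τ_{X×Y}| = 30.

Enumerate products U × V with U ∈ τ_X, V ∈ τ_Y (deduplicated):
  ∅ × ∅ = {} (∅)
  {p3} × {a} = {(p3,a)}
  {p3} × {c} = {(p3,c)}
  {p2, p3} × {a} = {(p2,a), (p3,a)}
  {p2, p3} × {c} = {(p2,c), (p3,c)}
  {p3} × {a, c} = {(p3,a), (p3,c)}
  {p1, p2, p3} × {a} = {(p1,a), (p2,a), (p3,a)}
  {p1, p2, p3} × {c} = {(p1,c), (p2,c), (p3,c)}
  {p3} × {a, b, c} = {(p3,a), (p3,b), (p3,c)}
  {p2, p3} × {a, c} = {(p2,a), (p2,c), (p3,a), (p3,c)}
  {p1, p2, p3} × {a, c} = {(p1,a), (p1,c), (p2,a), (p2,c), (p3,a), (p3,c)}
  {p2, p3} × {a, b, c} = {(p2,a), (p2,b), (p2,c), (p3,a), (p3,b), (p3,c)}
  {p1, p2, p3} × {a, b, c} = {(p1,a), (p1,b), (p1,c), (p2,a), (p2,b), (p2,c), (p3,a), (p3,b), (p3,c)}
These 13 distinct sets form the basis B.
Close under arbitrary unions to get τ_{X×Y}; counting gives |τ_{X×Y}| = 30.


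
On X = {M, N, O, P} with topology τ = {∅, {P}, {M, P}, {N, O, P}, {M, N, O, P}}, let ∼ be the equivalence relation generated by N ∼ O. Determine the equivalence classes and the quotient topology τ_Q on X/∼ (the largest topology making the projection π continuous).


X/∼ = {[M], [N=O], [P]}; |τ_Q| = 5.

Equivalence classes: [M], [N=O], [P].
Quotient map π: X → X/∼ sends M ↦ [M], N ↦ [N=O], O ↦ [N=O], P ↦ [P].
For each subset V ⊆ X/∼, compute π^{-1}(V) ⊆ X and check whether π^{-1}(V) ∈ τ. V is open in τ_Q iff π^{-1}(V) ∈ τ.
  V = {}: π^{-1}(V) = ∅ ∈ τ ✓.
  V = {[M]}: π^{-1}(V) = {M} ∉ τ ✗.
  V = {[N=O]}: π^{-1}(V) = {N, O} ∉ τ ✗.
  V = {[M], [N=O]}: π^{-1}(V) = {M, N, O} ∉ τ ✗.
  V = {[P]}: π^{-1}(V) = {P} ∈ τ ✓.
  V = {[M], [P]}: π^{-1}(V) = {M, P} ∈ τ ✓.
  V = {[N=O], [P]}: π^{-1}(V) = {N, O, P} ∈ τ ✓.
  V = {[M], [N=O], [P]}: π^{-1}(V) = {M, N, O, P} ∈ τ ✓.
Open sets in the quotient: τ_Q = {{}, {[P]}, {[M], [P]}, {[N=O], [P]}, {[M], [N=O], [P]}} (5 elements).


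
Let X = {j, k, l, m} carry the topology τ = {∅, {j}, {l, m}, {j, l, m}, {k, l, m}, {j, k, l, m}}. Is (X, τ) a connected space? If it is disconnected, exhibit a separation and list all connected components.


(X, τ) is disconnected; components = [{j}, {k, l, m}].

Find clopen sets (U ∈ τ with X ∖ U ∈ τ):
  U = ∅, X ∖ U = {j, k, l, m} — both open, so U is clopen.
  U = {j}, X ∖ U = {k, l, m} — both open, so U is clopen.
  U = {k, l, m}, X ∖ U = {j} — both open, so U is clopen.
  U = {j, k, l, m}, X ∖ U = ∅ — both open, so U is clopen.
Nontrivial clopen(s) exist: e.g. {k, l, m}. So (X, τ) is disconnected.
Compute connected components by grouping points that agree on all clopens:
  component: {j}
  component: {k, l, m}


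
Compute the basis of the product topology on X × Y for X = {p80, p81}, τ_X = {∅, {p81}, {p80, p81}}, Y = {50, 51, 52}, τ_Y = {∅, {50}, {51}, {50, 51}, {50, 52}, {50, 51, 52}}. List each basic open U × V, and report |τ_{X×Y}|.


Basis B = {∅ × ∅, {p81} × {50}, {p81} × {51}, {p80, p81} × {50}, {p80, p81} × {51}, {p81} × {50, 51}, {p81} × {50, 52}, {p81} × {50, 51, 52}, {p80, p81} × {50, 51}, {p80, p81} × {50, 52}, {p80, p81} × {50, 51, 52}}; |τ_{X×Y}| = 18.

Enumerate products U × V with U ∈ τ_X, V ∈ τ_Y (deduplicated):
  ∅ × ∅ = {} (∅)
  {p81} × {50} = {(p81,50)}
  {p81} × {51} = {(p81,51)}
  {p80, p81} × {50} = {(p80,50), (p81,50)}
  {p80, p81} × {51} = {(p80,51), (p81,51)}
  {p81} × {50, 51} = {(p81,50), (p81,51)}
  {p81} × {50, 52} = {(p81,50), (p81,52)}
  {p81} × {50, 51, 52} = {(p81,50), (p81,51), (p81,52)}
  {p80, p81} × {50, 51} = {(p80,50), (p80,51), (p81,50), (p81,51)}
  {p80, p81} × {50, 52} = {(p80,50), (p80,52), (p81,50), (p81,52)}
  {p80, p81} × {50, 51, 52} = {(p80,50), (p80,51), (p80,52), (p81,50), (p81,51), (p81,52)}
These 11 distinct sets form the basis B.
Close under arbitrary unions to get τ_{X×Y}; counting gives |τ_{X×Y}| = 18.


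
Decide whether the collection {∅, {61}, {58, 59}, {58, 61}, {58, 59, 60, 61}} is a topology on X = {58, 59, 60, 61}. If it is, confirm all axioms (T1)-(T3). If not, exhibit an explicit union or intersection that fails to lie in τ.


τ is NOT a topology on X.

Axiom (T1): ∅ ∈ τ? Yes; X ∈ τ? Yes.
Axiom (T2/T3): check pairwise unions and intersections of members of τ.
Counterexample for (T2): {61} ∪ {58, 59} = {58, 59, 61} ∉ τ. Therefore τ is NOT a topology.


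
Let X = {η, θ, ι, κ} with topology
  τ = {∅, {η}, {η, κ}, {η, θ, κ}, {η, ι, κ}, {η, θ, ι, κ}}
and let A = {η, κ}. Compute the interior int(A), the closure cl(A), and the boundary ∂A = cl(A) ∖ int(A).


int(A) = {η, κ}, cl(A) = {η, θ, ι, κ}, ∂A = {θ, ι}.

Closed sets in (X, τ) are complements of opens:
  closed(X, τ) = {∅, {θ}, {ι}, {θ, ι}, {θ, ι, κ}, {η, θ, ι, κ}}.
int(A) = ⋃ {U ∈ τ : U ⊆ A}. Opens contained in A: ∅, {η}, {η, κ}.
Taking the union of these: int(A) = {η, κ}.
cl(A) = ⋂ {C closed : A ⊆ C}. Closed sets containing A: {η, θ, ι, κ}.
Intersecting these: cl(A) = {η, θ, ι, κ}.
∂A = cl(A) ∖ int(A) = {η, θ, ι, κ} ∖ {η, κ} = {θ, ι}.


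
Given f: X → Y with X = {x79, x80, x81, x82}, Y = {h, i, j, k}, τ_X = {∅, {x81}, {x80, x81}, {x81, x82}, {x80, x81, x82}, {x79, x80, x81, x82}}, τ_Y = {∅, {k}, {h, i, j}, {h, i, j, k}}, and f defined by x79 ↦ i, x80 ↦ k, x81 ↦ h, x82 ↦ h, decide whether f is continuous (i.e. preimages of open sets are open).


f is NOT continuous.

Compute f^{-1}(U) for each U ∈ τ_Y:
  U = ∅: f^{-1}(U) = ∅ ∈ τ_X ✓.
  U = {k}: f^{-1}(U) = {x80} ∉ τ_X ✗.
  U = {h, i, j}: f^{-1}(U) = {x79, x81, x82} ∉ τ_X ✗.
  U = {h, i, j, k}: f^{-1}(U) = {x79, x80, x81, x82} ∈ τ_X ✓.
Found U = {k} with f^{-1}(U) = {x80} not in τ_X. Therefore f is NOT continuous.


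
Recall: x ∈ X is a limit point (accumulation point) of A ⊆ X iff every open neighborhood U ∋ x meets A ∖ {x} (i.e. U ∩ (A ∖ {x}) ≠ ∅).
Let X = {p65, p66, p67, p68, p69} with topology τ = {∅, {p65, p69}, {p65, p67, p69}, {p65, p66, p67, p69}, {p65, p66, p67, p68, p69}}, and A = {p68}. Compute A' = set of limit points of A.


A' = ∅

For each x ∈ X, list the open sets U ∈ τ with x ∈ U, then check whether U ∩ (A ∖ {x}) ≠ ∅ for every such U.
  x = p65: open {p65, p69} ∋ x has {p65, p69} ∩ (A ∖ {p65}) = ∅, so x is NOT a limit point.
  x = p66: open {p65, p66, p67, p69} ∋ x has {p65, p66, p67, p69} ∩ (A ∖ {p66}) = ∅, so x is NOT a limit point.
  x = p67: open {p65, p67, p69} ∋ x has {p65, p67, p69} ∩ (A ∖ {p67}) = ∅, so x is NOT a limit point.
  x = p68: open {p65, p66, p67, p68, p69} ∋ x has {p65, p66, p67, p68, p69} ∩ (A ∖ {p68}) = ∅, so x is NOT a limit point.
  x = p69: open {p65, p69} ∋ x has {p65, p69} ∩ (A ∖ {p69}) = ∅, so x is NOT a limit point.
Collecting: A' = ∅.


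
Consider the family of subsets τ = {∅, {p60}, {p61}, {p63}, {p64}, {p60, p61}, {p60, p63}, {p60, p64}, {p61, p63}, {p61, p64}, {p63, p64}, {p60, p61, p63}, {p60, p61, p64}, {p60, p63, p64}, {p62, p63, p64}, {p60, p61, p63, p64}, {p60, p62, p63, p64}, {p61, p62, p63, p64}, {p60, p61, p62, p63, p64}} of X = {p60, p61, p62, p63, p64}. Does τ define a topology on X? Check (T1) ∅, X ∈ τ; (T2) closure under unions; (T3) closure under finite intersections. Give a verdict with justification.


τ is NOT a topology on X.

Axiom (T1): ∅ ∈ τ? Yes; X ∈ τ? Yes.
Axiom (T2/T3): check pairwise unions and intersections of members of τ.
Counterexample for (T2): {p61} ∪ {p63, p64} = {p61, p63, p64} ∉ τ. Therefore τ is NOT a topology.


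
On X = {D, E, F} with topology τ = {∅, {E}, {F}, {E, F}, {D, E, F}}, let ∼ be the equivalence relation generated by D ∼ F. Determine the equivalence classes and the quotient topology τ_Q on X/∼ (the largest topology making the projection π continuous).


X/∼ = {[D=F], [E]}; |τ_Q| = 3.

Equivalence classes: [D=F], [E].
Quotient map π: X → X/∼ sends D ↦ [D=F], E ↦ [E], F ↦ [D=F].
For each subset V ⊆ X/∼, compute π^{-1}(V) ⊆ X and check whether π^{-1}(V) ∈ τ. V is open in τ_Q iff π^{-1}(V) ∈ τ.
  V = {}: π^{-1}(V) = ∅ ∈ τ ✓.
  V = {[D=F]}: π^{-1}(V) = {D, F} ∉ τ ✗.
  V = {[E]}: π^{-1}(V) = {E} ∈ τ ✓.
  V = {[D=F], [E]}: π^{-1}(V) = {D, E, F} ∈ τ ✓.
Open sets in the quotient: τ_Q = {{}, {[E]}, {[D=F], [E]}} (3 elements).
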